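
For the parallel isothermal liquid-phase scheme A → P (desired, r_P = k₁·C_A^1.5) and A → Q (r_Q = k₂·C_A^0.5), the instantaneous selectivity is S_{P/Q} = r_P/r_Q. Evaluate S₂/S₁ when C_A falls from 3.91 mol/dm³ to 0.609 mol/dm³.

0.156

S_{P/Q} = (k₁/k₂)·C_A, so S₂/S₁ = (C_{A,2}/C_{A,1}).
= 0.609/3.91 = 0.156.
Selectivity toward P falls as C_A falls — high-concentration operation is favoured.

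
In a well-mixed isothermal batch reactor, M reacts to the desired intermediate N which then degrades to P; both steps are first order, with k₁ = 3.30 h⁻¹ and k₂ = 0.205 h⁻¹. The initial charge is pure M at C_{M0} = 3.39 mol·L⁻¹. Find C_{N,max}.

2.82 mol·L⁻¹

For a first-order series the maximum intermediate yield is C_{N,max}/C_{M0} = (k₁/k₂)^[k₂/(k₂−k₁)].
= (3.30/0.205)^(0.205/(0.205−3.30)) = (16.10)^(-0.06624) = 0.8319.
C_{N,max} = 0.8319×3.39 = 2.82 mol·L⁻¹.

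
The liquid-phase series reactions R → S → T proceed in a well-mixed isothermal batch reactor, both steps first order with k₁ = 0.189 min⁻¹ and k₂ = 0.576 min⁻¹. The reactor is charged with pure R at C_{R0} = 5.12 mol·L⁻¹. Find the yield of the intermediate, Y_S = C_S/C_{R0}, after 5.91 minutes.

Solving the coupled first-order balances gives C_S(t) = [k₁/(k₂−k₁)]·C_{R0}·(e^(−k₁t) − e^(−k₂t)).
e^(−k₁t) = e^(−0.189×5.91) = e^(−1.117) = 0.3273; e^(−k₂t) = e^(−3.404) = 0.03323.
C_S = 0.189×5.12/(0.576−0.189) × (0.3273−0.03323) = 2.500×0.2940 = 0.7352 mol·L⁻¹.
Y_S = C_S/C_{R0} = 0.7352/5.12 = 0.144.

0.144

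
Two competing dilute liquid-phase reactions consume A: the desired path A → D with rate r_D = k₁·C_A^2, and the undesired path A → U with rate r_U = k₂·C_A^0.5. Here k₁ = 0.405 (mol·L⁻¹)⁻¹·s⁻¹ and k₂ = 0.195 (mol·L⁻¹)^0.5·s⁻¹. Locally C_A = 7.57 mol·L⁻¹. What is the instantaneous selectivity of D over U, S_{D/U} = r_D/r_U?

43.3

S_{D/U} = r_D/r_U = (k₁·C_A^2)/(k₂·C_A^0.5) = (k₁/k₂)·C_A^1.5.
= (0.405×7.570^2) / (0.195×7.570^0.5) = 23.21/0.5365 = 43.3.
Since the desired path is higher order in A, keeping C_A high (PFR or concentrated feed) favours D.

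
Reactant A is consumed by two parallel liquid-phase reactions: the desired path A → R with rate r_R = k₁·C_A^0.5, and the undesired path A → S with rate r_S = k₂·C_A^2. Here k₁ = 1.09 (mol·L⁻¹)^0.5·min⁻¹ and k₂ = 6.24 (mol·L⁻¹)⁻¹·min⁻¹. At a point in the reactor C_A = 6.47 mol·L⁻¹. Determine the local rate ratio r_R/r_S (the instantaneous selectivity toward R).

S_{R/S} = r_R/r_S = (k₁·C_A^0.5)/(k₂·C_A^2) = (k₁/k₂)·C_A^-1.5.
= (1.09×6.470^0.5) / (6.24×6.470^2) = 2.773/261.2 = 0.0106.
The undesired path is higher order in A, so low C_A (CSTR or dilute feed) favours R.

0.0106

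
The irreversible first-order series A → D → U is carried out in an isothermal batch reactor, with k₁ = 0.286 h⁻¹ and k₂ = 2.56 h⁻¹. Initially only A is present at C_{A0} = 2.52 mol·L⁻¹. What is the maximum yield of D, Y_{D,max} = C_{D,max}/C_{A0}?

0.0848

At the optimum, C_{D,max}/C_{A0} = (k₁/k₂)^[k₂/(k₂−k₁)].
= (0.286/2.56)^(2.56/(2.56−0.286)) = (0.1117)^(1.126) = 0.08480.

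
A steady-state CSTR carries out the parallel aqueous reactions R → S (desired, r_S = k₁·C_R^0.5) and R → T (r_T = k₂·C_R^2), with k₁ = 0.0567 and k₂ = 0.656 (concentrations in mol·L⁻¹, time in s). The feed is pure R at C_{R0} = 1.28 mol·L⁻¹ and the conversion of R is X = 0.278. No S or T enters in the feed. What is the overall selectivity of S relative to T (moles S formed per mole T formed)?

0.0973

Exit C_R = C_{R0}(1−X) = 1.28×0.722 = 0.9242 mol·L⁻¹.
Rates in a CSTR are evaluated at the outlet concentration: r_S = 0.0567×0.9242^0.5 = 0.05451, r_T = 0.656×0.9242^2 = 0.5603.
Overall selectivity = C_S/C_T = r_Sτ/(r_Tτ) = r_S/r_T = 0.0973.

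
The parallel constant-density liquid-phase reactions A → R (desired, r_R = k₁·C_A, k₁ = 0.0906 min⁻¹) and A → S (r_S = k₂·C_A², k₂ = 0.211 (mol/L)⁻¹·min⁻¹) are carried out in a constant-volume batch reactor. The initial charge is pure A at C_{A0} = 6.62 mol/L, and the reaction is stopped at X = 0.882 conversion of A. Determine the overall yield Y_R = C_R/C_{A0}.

C_A = C_{A0}(1−X) = 0.7812 mol/L.
Along a PFR/batch, dC_R/dC_A = −r_R/(r_R+r_S) = −k₁/(k₁+k₂·C_A).
Integrating from C_{A0} to C_A: C_R = (0.0906/0.211)·ln[(0.0906+0.211·6.62)/(0.0906+0.211·0.781)] = 0.4294·ln(1.487/0.2554) = 0.7565 mol/L.
Y_R = C_R/C_{A0} = 0.7565/6.62 = 0.114.

0.114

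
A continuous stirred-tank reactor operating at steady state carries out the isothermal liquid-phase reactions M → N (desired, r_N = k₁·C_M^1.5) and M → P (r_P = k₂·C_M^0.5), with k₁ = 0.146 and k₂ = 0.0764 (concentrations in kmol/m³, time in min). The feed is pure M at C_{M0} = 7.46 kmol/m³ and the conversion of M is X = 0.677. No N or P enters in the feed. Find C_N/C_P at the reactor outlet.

4.60

Exit C_M = C_{M0}(1−X) = 7.46×0.323 = 2.410 kmol/m³.
In a CSTR the entire volume is at exit conditions, so r_N = 0.146×2.410^1.5 = 0.5461 and r_P = 0.0764×2.410^0.5 = 0.1186.
Overall selectivity = C_N/C_P = r_Nτ/(r_Pτ) = r_N/r_P = 4.60.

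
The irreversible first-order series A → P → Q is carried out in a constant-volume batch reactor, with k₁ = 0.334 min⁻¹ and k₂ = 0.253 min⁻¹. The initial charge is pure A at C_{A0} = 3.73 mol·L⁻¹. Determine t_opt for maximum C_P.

3.43 min

The intermediate peaks when r₁ = r₂, i.e. k₁e^(−k₁t) = k₂e^(−k₂t), giving t_opt = ln(k₂/k₁)/(k₂−k₁).
= ln(0.253/0.334)/(0.253−0.334) = ln(0.7575)/-0.08100 = -0.2778/-0.08100 = 3.43 min.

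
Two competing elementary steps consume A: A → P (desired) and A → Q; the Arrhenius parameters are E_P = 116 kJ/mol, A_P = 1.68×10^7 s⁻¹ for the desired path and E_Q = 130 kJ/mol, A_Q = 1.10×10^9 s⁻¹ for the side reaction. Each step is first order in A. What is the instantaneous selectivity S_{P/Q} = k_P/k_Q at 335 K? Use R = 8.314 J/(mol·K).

Since both paths have the same order in A, the concentration cancels and S_{P/Q} = k_P/k_Q = (A_P/A_Q)·exp[(E_Q−E_P)/(RT)].
(E_Q−E_P)/(RT) = (130−116)×10³/(8.314×335) = 14000/2785 = 5.027.
k_P/k_Q = (1.68×10^7/1.10×10^9)·exp(5.027) = 0.01527 × 152.4 = 2.33.
Since E_P < E_Q, lowering the temperature improves selectivity toward P.

2.33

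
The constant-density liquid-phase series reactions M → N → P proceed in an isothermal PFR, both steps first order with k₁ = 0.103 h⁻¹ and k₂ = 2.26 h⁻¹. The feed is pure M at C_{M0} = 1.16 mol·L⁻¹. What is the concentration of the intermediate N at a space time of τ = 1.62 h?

Solving the coupled first-order balances gives C_N(τ) = [k₁/(k₂−k₁)]·C_{M0}·(e^(−k₁τ) − e^(−k₂τ)).
e^(−k₁τ) = e^(−0.103×1.62) = e^(−0.1669) = 0.8463; e^(−k₂τ) = e^(−3.661) = 0.02570.
C_N = 0.103×1.16/(2.26−0.103) × (0.8463−0.02570) = 0.05539×0.8206 = 0.04546 mol·L⁻¹.

0.0455 mol·L⁻¹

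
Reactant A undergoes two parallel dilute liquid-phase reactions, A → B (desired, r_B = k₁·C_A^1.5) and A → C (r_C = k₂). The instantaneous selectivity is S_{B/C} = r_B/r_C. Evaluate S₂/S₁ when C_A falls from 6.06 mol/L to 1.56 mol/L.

0.131

S_{B/C} = (k₁/k₂)·C_A^1.5, so S₂/S₁ = (C_{A,2}/C_{A,1})^1.5.
= (1.56/6.06)^1.5 = (0.2574)^1.5 = 0.131.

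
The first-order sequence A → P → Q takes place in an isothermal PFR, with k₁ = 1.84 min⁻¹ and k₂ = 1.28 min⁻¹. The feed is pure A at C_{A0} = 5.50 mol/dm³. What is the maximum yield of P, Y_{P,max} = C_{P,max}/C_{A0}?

0.436

Evaluating C_P at τ_opt = ln(k₂/k₁)/(k₂−k₁) gives C_{P,max}/C_{A0} = (k₁/k₂)^[k₂/(k₂−k₁)].
= (1.84/1.28)^(1.28/(1.28−1.84)) = (1.438)^(-2.286) = 0.4363.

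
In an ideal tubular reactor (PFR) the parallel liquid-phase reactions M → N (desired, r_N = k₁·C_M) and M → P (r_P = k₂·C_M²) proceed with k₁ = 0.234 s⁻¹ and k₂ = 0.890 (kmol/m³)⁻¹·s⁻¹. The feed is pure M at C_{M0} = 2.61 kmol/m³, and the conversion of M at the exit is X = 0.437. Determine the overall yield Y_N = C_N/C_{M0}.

C_M = C_{M0}(1−X) = 1.469 kmol/m³.
Along a PFR/batch, dC_N/dC_M = −r_N/(r_N+r_P) = −k₁/(k₁+k₂·C_M).
Integrating from C_{M0} to C_M: C_N = (0.234/0.890)·ln[(0.234+0.890·2.61)/(0.234+0.890·1.47)] = 0.2629·ln(2.557/1.542) = 0.1330 kmol/m³.
Y_N = C_N/C_{M0} = 0.1330/2.61 = 0.0510.

0.0510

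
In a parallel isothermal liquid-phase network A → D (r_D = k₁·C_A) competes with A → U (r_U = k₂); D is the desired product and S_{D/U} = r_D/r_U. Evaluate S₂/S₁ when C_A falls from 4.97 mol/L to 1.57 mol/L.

0.316

S_{D/U} = (k₁/k₂)·C_A, so S₂/S₁ = (C_{A,2}/C_{A,1}).
= 1.57/4.97 = 0.316.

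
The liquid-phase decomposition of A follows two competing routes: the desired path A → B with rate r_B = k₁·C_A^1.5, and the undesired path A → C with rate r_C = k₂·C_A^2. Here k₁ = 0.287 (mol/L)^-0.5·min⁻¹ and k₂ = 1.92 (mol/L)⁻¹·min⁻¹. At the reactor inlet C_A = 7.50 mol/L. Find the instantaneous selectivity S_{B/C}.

0.0546

S_{B/C} = r_B/r_C = (k₁·C_A^1.5)/(k₂·C_A^2) = (k₁/k₂)·C_A^-0.5.
= (0.287×7.500^1.5) / (1.92×7.500^2) = 5.895/108.0 = 0.0546.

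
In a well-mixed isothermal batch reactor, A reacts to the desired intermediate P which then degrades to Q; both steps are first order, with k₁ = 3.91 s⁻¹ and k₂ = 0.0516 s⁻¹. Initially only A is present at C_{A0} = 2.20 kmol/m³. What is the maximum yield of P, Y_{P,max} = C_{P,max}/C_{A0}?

Evaluating C_P at t_opt = ln(k₂/k₁)/(k₂−k₁) gives C_{P,max}/C_{A0} = (k₁/k₂)^[k₂/(k₂−k₁)].
= (3.91/0.0516)^(0.0516/(0.0516−3.91)) = (75.78)^(-0.01337) = 0.9438.

0.944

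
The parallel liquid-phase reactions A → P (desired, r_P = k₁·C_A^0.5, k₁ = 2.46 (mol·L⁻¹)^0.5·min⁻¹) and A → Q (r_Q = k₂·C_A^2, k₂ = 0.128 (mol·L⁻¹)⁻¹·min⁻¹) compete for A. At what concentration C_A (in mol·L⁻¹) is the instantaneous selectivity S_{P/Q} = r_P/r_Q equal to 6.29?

S_{P/Q} = (k₁/k₂)·C_A^-1.5 ⇒ C_A = (S·k₂/k₁)^(1/(-1.5)).
= (6.29×0.128/2.46)^(-0.6667) = (0.3273)^(-0.6667) = 2.11 mol·L⁻¹.

2.11 mol·L⁻¹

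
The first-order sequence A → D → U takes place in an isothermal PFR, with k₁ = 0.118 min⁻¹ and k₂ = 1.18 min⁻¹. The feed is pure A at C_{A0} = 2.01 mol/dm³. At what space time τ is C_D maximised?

2.17 min

The intermediate peaks when r₁ = r₂, i.e. k₁e^(−k₁τ) = k₂e^(−k₂τ), giving τ_opt = ln(k₂/k₁)/(k₂−k₁).
= ln(1.18/0.118)/(1.18−0.118) = ln(10.00)/1.062 = 2.303/1.062 = 2.17 min.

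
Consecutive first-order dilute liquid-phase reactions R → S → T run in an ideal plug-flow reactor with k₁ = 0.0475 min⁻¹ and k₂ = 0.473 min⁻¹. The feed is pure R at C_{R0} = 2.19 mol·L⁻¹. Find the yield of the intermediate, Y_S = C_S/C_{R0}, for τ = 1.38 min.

0.0464

For first-order series with pure R initially, C_S(τ) = k₁C_{R0}/(k₂−k₁)·(e^(−k₁τ) − e^(−k₂τ)).
e^(−k₁τ) = e^(−0.0475×1.38) = e^(−0.06555) = 0.9366; e^(−k₂τ) = e^(−0.6527) = 0.5206.
C_S = 0.0475×2.19/(0.473−0.0475) × (0.9366−0.5206) = 0.2445×0.4159 = 0.1017 mol·L⁻¹.
Y_S = C_S/C_{R0} = 0.1017/2.19 = 0.0464.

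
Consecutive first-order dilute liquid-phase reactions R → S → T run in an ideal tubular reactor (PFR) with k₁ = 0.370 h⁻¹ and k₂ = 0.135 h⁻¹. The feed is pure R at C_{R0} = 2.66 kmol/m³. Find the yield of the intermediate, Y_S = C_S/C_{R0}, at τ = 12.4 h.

Solving the coupled first-order balances gives C_S(τ) = [k₁/(k₂−k₁)]·C_{R0}·(e^(−k₁τ) − e^(−k₂τ)).
e^(−k₁τ) = e^(−0.370×12.4) = e^(−4.588) = 0.01017; e^(−k₂τ) = e^(−1.674) = 0.1875.
C_S = 0.370×2.66/(0.135−0.370) × (0.01017−0.1875) = (-4.188)×(-0.1773) = 0.7426 kmol/m³.
Y_S = C_S/C_{R0} = 0.7426/2.66 = 0.279.

0.279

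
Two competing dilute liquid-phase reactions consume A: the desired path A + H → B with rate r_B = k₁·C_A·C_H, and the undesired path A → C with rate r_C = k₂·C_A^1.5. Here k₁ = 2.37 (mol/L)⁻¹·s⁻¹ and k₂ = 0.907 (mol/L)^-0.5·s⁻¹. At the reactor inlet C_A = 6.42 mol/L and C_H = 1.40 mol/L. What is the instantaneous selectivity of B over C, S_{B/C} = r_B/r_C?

1.44

S_{B/C} = r_B/r_C = (k₁·C_A·C_H)/(k₂·C_A^1.5) = (k₁/k₂)·C_A^-0.5·C_H.
= (2.37×6.420×1.400) / (0.907×6.420^1.5) = 21.30/14.75 = 1.44.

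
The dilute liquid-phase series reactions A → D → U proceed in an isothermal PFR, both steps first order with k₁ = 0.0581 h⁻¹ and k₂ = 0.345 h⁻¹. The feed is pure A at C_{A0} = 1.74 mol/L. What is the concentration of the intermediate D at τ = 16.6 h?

Solving the coupled first-order balances gives C_D(τ) = [k₁/(k₂−k₁)]·C_{A0}·(e^(−k₁τ) − e^(−k₂τ)).
e^(−k₁τ) = e^(−0.0581×16.6) = e^(−0.9645) = 0.3812; e^(−k₂τ) = e^(−5.727) = 0.003257.
C_D = 0.0581×1.74/(0.345−0.0581) × (0.3812−0.003257) = 0.3524×0.3779 = 0.1332 mol/L.

0.133 mol/L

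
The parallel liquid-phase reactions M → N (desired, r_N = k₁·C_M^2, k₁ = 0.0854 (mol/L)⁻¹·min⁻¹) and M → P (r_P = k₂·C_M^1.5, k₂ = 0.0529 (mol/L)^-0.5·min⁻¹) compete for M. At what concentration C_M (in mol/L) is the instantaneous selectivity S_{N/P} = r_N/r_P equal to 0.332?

0.0423 mol/L

S_{N/P} = (k₁/k₂)·C_M^0.5 ⇒ C_M = (S·k₂/k₁)^(2).
= (0.332×0.0529/0.0854)^(2) = (0.2057)^(2) = 0.0423 mol/L.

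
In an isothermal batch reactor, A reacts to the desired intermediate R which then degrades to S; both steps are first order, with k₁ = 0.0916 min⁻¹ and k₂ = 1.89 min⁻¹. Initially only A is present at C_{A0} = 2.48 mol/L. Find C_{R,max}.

At the optimum, C_{R,max}/C_{A0} = (k₁/k₂)^[k₂/(k₂−k₁)].
= (0.0916/1.89)^(1.89/(1.89−0.0916)) = (0.04847)^(1.051) = 0.04154.
C_{R,max} = 0.04154×2.48 = 0.103 mol/L.

0.103 mol/L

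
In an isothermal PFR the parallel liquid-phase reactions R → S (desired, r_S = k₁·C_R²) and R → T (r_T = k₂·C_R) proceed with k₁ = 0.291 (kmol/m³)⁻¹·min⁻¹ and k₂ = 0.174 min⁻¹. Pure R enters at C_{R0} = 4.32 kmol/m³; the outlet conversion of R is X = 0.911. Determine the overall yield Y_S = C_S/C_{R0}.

C_R = C_{R0}(1−X) = 0.3845 kmol/m³.
Along a PFR/batch, dC_T/dC_R = −r_T/(r_S+r_T) = −k₂/(k₂+k₁·C_R).
Integrating from C_{R0} to C_R: C_T = (0.174/0.291)·ln[(0.174+0.291·4.32)/(0.174+0.291·0.384)] = 0.5979·ln(1.431/0.2859) = 0.9631 kmol/m³.
Then C_S = (C_{R0}−C_R) − C_T = 3.936 − 0.9631 = 2.972 kmol/m³.
Y_S = C_S/C_{R0} = 2.972/4.32 = 0.688.

0.688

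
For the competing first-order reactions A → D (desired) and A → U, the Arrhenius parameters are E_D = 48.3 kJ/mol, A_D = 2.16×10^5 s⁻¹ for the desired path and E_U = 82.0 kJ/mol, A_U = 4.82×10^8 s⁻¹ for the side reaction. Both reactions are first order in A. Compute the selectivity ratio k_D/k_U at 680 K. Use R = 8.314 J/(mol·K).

With equal orders, S_{D/U} = k_D/k_U = (A_D/A_U)·exp[(E_U−E_D)/(RT)].
(E_U−E_D)/(RT) = (82.0−48.3)×10³/(8.314×680) = 33700/5654 = 5.961.
k_D/k_U = (2.16×10^5/4.82×10^8)·exp(5.961) = 4.481×10^-4 × 388.0 = 0.174.
Since E_D < E_U, lowering the temperature improves selectivity toward D.

0.174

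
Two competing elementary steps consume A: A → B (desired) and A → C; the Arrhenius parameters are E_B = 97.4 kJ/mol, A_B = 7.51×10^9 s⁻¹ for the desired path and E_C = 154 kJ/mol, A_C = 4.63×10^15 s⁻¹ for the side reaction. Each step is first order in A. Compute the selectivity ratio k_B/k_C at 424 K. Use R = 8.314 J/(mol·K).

k_B/k_C = (A_B/A_C)·exp[−(E_B−E_C)/(RT)] = (A_B/A_C)·exp[(E_C−E_B)/(RT)].
(E_C−E_B)/(RT) = (154−97.4)×10³/(8.314×424) = 56600/3525 = 16.06.
k_B/k_C = (7.51×10^9/4.63×10^15)·exp(16.06) = 1.622×10^-6 × 9.399×10^6 = 15.2.
Since E_B < E_C, lowering the temperature improves selectivity toward B.

15.2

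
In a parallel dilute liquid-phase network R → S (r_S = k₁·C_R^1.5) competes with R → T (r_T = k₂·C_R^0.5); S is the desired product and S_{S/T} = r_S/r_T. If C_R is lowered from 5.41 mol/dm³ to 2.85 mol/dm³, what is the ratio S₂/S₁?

0.527

S_{S/T} = (k₁/k₂)·C_R, so S₂/S₁ = (C_{R,2}/C_{R,1}).
= 2.85/5.41 = 0.527.
Selectivity toward S falls as C_R falls — high-concentration operation is favoured.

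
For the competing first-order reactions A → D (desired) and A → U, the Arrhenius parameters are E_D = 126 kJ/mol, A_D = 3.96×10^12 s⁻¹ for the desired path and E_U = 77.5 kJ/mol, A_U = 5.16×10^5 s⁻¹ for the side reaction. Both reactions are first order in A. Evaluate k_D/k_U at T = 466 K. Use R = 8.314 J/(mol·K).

28.1

k_D/k_U = (A_D/A_U)·exp[−(E_D−E_U)/(RT)] = (A_D/A_U)·exp[(E_U−E_D)/(RT)].
(E_U−E_D)/(RT) = (77.5−126)×10³/(8.314×466) = -48500/3874 = -12.52.
k_D/k_U = (3.96×10^12/5.16×10^5)·exp(-12.52) = 7.674×10^6 × 3.659×10^-6 = 28.1.
Since E_D > E_U, raising the temperature improves selectivity toward D.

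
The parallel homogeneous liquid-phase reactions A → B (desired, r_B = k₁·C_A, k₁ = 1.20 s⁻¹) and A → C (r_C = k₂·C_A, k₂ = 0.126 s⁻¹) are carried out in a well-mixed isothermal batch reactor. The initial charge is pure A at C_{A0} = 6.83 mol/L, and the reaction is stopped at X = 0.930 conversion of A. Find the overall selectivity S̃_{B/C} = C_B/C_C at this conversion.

9.52

C_A = C_{A0}(1−X) = 0.4781 mol/L.
Both paths are first order in A, so the instantaneous fraction to B is constant: dC_B/d(−C_A) = k₁/(k₁+k₂) = 0.9050.
C_B = 0.9050·(C_{A0}−C_A) = 0.9050×6.352 = 5.75 mol/L.
C_C = (C_{A0}−C_A)−C_B = 0.6036 mol/L; S̃_{B/C} = 5.748/0.6036 = 9.52.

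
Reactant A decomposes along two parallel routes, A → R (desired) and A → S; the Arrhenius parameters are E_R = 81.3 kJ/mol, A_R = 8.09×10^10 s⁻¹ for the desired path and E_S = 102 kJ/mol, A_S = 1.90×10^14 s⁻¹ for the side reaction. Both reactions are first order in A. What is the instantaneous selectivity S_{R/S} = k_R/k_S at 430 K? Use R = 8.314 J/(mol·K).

With equal orders, S_{R/S} = k_R/k_S = (A_R/A_S)·exp[(E_S−E_R)/(RT)].
(E_S−E_R)/(RT) = (102−81.3)×10³/(8.314×430) = 20700/3575 = 5.790.
k_R/k_S = (8.09×10^10/1.90×10^14)·exp(5.790) = 4.258×10^-4 × 327.1 = 0.139.
Since E_R < E_S, lowering the temperature improves selectivity toward R.

0.139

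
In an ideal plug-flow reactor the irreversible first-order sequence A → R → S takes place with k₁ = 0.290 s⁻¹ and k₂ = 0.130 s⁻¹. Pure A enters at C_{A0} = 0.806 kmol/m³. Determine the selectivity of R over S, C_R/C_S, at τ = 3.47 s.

3.45

For first-order series with pure A initially, C_R(τ) = k₁C_{A0}/(k₂−k₁)·(e^(−k₁τ) − e^(−k₂τ)).
e^(−k₁τ) = e^(−0.290×3.47) = e^(−1.006) = 0.3656; e^(−k₂τ) = e^(−0.4511) = 0.6369.
C_R = 0.290×0.806/(0.130−0.290) × (0.3656−0.6369) = (-1.461)×(-0.2714) = 0.3964 kmol/m³.
C_A = C_{A0}e^(−k₁τ) = 0.2946 kmol/m³, so C_S = C_{A0}−C_A−C_R = 0.1149 kmol/m³; C_R/C_S = 3.45.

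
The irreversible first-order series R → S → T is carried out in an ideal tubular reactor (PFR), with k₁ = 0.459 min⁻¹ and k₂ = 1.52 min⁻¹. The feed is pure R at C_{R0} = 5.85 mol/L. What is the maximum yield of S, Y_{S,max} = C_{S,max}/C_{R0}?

0.180

For a first-order series the maximum intermediate yield is C_{S,max}/C_{R0} = (k₁/k₂)^[k₂/(k₂−k₁)].
= (0.459/1.52)^(1.52/(1.52−0.459)) = (0.3020)^(1.433) = 0.1799.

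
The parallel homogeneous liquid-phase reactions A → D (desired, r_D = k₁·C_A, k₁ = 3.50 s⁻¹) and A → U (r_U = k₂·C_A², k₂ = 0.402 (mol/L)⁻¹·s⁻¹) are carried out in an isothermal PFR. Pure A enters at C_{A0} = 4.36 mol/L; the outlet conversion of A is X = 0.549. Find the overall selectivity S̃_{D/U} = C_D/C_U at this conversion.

2.79

C_A = C_{A0}(1−X) = 1.966 mol/L.
Along a PFR/batch, dC_D/dC_A = −r_D/(r_D+r_U) = −k₁/(k₁+k₂·C_A).
Integrating from C_{A0} to C_A: C_D = (3.50/0.402)·ln[(3.50+0.402·4.36)/(3.50+0.402·1.97)] = 8.706·ln(5.253/4.290) = 1.762 mol/L.
C_U = (C_{A0}−C_A)−C_D = 0.6319 mol/L; S̃_{D/U} = 1.762/0.6319 = 2.79.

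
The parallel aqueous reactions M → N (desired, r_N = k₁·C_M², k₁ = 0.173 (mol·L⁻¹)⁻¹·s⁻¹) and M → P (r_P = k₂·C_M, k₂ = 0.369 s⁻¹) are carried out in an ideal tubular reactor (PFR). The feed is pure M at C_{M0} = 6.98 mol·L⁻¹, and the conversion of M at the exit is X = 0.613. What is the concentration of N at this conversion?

2.93 mol·L⁻¹

C_M = C_{M0}(1−X) = 2.701 mol·L⁻¹.
Along a PFR/batch, dC_P/dC_M = −r_P/(r_N+r_P) = −k₂/(k₂+k₁·C_M).
Integrating from C_{M0} to C_M: C_P = (0.369/0.173)·ln[(0.369+0.173·6.98)/(0.369+0.173·2.70)] = 2.133·ln(1.577/0.8363) = 1.352 mol·L⁻¹.
Then C_N = (C_{M0}−C_M) − C_P = 4.279 − 1.352 = 2.926 mol·L⁻¹.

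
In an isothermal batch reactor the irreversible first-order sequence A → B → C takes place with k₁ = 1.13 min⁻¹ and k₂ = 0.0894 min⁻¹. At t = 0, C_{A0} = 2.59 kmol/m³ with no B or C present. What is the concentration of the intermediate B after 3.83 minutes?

For first-order series with pure A initially, C_B(t) = k₁C_{A0}/(k₂−k₁)·(e^(−k₁t) − e^(−k₂t)).
e^(−k₁t) = e^(−1.13×3.83) = e^(−4.328) = 0.01320; e^(−k₂t) = e^(−0.3424) = 0.7101.
C_B = 1.13×2.59/(0.0894−1.13) × (0.01320−0.7101) = (-2.813)×(-0.6969) = 1.960 kmol/m³.

1.96 kmol/m³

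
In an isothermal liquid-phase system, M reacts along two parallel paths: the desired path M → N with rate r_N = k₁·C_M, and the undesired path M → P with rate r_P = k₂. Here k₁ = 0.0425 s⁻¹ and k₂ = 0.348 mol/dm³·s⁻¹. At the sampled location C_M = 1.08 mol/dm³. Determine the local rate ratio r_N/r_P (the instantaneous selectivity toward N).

S_{N/P} = r_N/r_P = (k₁·C_M)/(k₂) = (k₁/k₂)·C_M.
= (0.0425×1.080) / (0.348) = 0.04590/0.3480 = 0.132.
Since the desired path is higher order in M, keeping C_M high (PFR or concentrated feed) favours N.

0.132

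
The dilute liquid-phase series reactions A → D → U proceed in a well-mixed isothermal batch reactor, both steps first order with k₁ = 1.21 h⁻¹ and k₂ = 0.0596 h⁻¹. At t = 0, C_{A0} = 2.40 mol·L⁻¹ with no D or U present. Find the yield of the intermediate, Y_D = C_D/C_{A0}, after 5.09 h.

0.774

For first-order series with pure A initially, C_D(t) = k₁C_{A0}/(k₂−k₁)·(e^(−k₁t) − e^(−k₂t)).
e^(−k₁t) = e^(−1.21×5.09) = e^(−6.159) = 0.002115; e^(−k₂t) = e^(−0.3034) = 0.7383.
C_D = 1.21×2.40/(0.0596−1.21) × (0.002115−0.7383) = (-2.524)×(-0.7362) = 1.858 mol·L⁻¹.
Y_D = C_D/C_{A0} = 1.858/2.40 = 0.774.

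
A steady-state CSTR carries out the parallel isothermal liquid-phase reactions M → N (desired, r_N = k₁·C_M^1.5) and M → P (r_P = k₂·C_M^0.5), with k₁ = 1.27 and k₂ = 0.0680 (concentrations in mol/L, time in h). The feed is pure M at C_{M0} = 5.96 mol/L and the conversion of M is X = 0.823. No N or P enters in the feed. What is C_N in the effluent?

4.67 mol/L

Exit C_M = C_{M0}(1−X) = 5.96×0.177 = 1.055 mol/L.
A CSTR operates uniformly at the exit composition, giving r_N = 1.376 and r_P = 0.06984 (each k·C_M^n at C_M = 1.055).
Fraction of consumed M going to N: r_N/(r_N+r_P) = 0.9517.
C_N = 0.9517·C_{M0}·X = 0.9517×5.96×0.823 = 4.67 mol/L.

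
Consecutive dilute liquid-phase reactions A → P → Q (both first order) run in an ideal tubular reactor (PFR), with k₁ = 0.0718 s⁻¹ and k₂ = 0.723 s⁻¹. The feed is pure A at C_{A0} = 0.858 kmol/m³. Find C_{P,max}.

For a first-order series the maximum intermediate yield is C_{P,max}/C_{A0} = (k₁/k₂)^[k₂/(k₂−k₁)].
= (0.0718/0.723)^(0.723/(0.723−0.0718)) = (0.09931)^(1.110) = 0.07698.
C_{P,max} = 0.07698×0.858 = 0.0661 kmol/m³.

0.0661 kmol/m³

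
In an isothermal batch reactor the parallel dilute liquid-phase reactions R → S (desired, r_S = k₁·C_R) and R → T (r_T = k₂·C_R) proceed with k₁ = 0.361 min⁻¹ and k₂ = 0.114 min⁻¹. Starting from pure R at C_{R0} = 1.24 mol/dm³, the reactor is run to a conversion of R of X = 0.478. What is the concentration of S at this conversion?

0.450 mol/dm³

C_R = C_{R0}(1−X) = 0.6473 mol/dm³.
Both paths are first order in R, so the instantaneous fraction to S is constant: dC_S/d(−C_R) = k₁/(k₁+k₂) = 0.7600.
C_S = 0.7600·(C_{R0}−C_R) = 0.7600×0.5927 = 0.450 mol/dm³.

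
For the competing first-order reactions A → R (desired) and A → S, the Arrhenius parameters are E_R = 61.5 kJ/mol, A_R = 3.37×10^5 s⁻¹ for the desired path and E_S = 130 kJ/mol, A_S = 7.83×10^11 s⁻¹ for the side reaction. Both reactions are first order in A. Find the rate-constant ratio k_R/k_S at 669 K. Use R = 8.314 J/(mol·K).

0.0960

With equal orders, S_{R/S} = k_R/k_S = (A_R/A_S)·exp[(E_S−E_R)/(RT)].
(E_S−E_R)/(RT) = (130−61.5)×10³/(8.314×669) = 68500/5562 = 12.32.
k_R/k_S = (3.37×10^5/7.83×10^11)·exp(12.32) = 4.304×10^-7 × 2.231×10^5 = 0.0960.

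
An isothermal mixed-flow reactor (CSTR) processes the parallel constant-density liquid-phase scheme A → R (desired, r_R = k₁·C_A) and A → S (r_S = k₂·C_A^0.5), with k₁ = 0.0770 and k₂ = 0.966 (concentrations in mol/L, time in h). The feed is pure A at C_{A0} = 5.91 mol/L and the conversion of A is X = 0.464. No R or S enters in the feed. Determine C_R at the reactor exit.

Exit C_A = C_{A0}(1−X) = 5.91×0.536 = 3.168 mol/L.
Rates in a CSTR are evaluated at the outlet concentration: r_R = 0.0770×3.168 = 0.2439, r_S = 0.966×3.168^0.5 = 1.719.
Fraction of consumed A going to R: r_R/(r_R+r_S) = 0.1242.
C_R = 0.1242·C_{A0}·X = 0.1242×5.91×0.464 = 0.341 mol/L.

0.341 mol/L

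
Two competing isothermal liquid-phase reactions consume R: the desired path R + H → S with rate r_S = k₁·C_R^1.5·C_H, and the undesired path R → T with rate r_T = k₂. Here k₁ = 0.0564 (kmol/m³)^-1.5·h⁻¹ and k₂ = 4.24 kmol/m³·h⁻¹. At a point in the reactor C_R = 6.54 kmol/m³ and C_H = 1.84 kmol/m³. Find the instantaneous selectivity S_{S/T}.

0.409

S_{S/T} = r_S/r_T = (k₁·C_R^1.5·C_H)/(k₂) = (k₁/k₂)·C_R^1.5·C_H.
= (0.0564×6.540^1.5×1.840) / (4.24) = 1.736/4.240 = 0.409.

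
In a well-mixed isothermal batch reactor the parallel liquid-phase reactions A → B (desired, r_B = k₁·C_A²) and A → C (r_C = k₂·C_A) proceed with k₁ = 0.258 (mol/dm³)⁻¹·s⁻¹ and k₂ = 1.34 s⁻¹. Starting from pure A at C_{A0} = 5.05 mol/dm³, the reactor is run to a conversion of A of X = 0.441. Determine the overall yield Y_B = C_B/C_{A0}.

0.189

C_A = C_{A0}(1−X) = 2.823 mol/dm³.
Along a PFR/batch, dC_C/dC_A = −r_C/(r_B+r_C) = −k₂/(k₂+k₁·C_A).
Integrating from C_{A0} to C_A: C_C = (1.34/0.258)·ln[(1.34+0.258·5.05)/(1.34+0.258·2.82)] = 5.194·ln(2.643/2.068) = 1.273 mol/dm³.
Then C_B = (C_{A0}−C_A) − C_C = 2.227 − 1.273 = 0.9538 mol/dm³.
Y_B = C_B/C_{A0} = 0.9538/5.05 = 0.189.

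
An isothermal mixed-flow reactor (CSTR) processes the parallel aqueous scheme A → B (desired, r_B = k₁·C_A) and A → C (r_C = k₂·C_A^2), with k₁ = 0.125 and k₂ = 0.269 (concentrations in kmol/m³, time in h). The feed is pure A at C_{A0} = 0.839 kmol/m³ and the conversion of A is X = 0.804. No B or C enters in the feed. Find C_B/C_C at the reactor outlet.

2.83

Exit C_A = C_{A0}(1−X) = 0.839×0.196 = 0.1644 kmol/m³.
A CSTR operates uniformly at the exit composition, giving r_B = 0.02056 and r_C = 0.007274 (each k·C_A^n at C_A = 0.1644).
Overall selectivity = C_B/C_C = r_Bτ/(r_Cτ) = r_B/r_C = 2.83.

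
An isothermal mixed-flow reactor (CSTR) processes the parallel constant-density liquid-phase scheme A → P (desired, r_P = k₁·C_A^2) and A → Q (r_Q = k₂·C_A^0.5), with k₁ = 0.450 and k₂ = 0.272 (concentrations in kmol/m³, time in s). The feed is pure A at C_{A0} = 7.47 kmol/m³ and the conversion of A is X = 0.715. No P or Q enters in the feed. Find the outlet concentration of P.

Exit C_A = C_{A0}(1−X) = 7.47×0.285 = 2.129 kmol/m³.
In a CSTR the entire volume is at exit conditions, so r_P = 0.450×2.129^2 = 2.040 and r_Q = 0.272×2.129^0.5 = 0.3969.
Fraction of consumed A going to P: r_P/(r_P+r_Q) = 0.8371.
C_P = 0.8371·C_{A0}·X = 0.8371×7.47×0.715 = 4.47 kmol/m³.

4.47 kmol/m³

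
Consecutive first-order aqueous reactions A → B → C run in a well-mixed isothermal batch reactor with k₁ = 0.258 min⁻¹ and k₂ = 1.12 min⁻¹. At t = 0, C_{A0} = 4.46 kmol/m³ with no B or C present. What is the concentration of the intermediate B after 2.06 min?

0.652 kmol/m³

Solving the coupled first-order balances gives C_B(t) = [k₁/(k₂−k₁)]·C_{A0}·(e^(−k₁t) − e^(−k₂t)).
e^(−k₁t) = e^(−0.258×2.06) = e^(−0.5315) = 0.5877; e^(−k₂t) = e^(−2.307) = 0.09954.
C_B = 0.258×4.46/(1.12−0.258) × (0.5877−0.09954) = 1.335×0.4882 = 0.6517 kmol/m³.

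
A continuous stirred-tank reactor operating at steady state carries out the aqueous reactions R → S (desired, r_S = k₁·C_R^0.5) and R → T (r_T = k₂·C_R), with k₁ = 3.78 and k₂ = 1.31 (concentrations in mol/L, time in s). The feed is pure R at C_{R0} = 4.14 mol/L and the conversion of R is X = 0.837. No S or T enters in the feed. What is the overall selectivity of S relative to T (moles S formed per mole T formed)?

Exit C_R = C_{R0}(1−X) = 4.14×0.163 = 0.6748 mol/L.
In a CSTR the entire volume is at exit conditions, so r_S = 3.78×0.6748^0.5 = 3.105 and r_T = 1.31×0.6748 = 0.8840.
Overall selectivity = C_S/C_T = r_Sτ/(r_Tτ) = r_S/r_T = 3.51.

3.51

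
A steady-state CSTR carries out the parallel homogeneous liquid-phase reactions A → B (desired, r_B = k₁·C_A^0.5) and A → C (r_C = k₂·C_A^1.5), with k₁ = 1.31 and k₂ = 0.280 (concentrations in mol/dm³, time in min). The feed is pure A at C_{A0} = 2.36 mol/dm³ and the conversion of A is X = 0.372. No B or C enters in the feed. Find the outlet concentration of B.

0.667 mol/dm³

Exit C_A = C_{A0}(1−X) = 2.36×0.628 = 1.482 mol/dm³.
A CSTR operates uniformly at the exit composition, giving r_B = 1.595 and r_C = 0.5052 (each k·C_A^n at C_A = 1.482).
Fraction of consumed A going to B: r_B/(r_B+r_C) = 0.7594.
C_B = 0.7594·C_{A0}·X = 0.7594×2.36×0.372 = 0.667 mol/dm³.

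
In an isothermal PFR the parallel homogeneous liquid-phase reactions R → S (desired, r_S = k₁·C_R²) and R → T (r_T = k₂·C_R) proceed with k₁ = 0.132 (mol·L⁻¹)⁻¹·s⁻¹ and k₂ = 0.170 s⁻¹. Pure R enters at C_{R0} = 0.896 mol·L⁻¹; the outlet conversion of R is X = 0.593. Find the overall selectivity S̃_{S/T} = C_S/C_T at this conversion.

0.480

C_R = C_{R0}(1−X) = 0.3647 mol·L⁻¹.
Along a PFR/batch, dC_T/dC_R = −r_T/(r_S+r_T) = −k₂/(k₂+k₁·C_R).
Integrating from C_{R0} to C_R: C_T = (0.170/0.132)·ln[(0.170+0.132·0.896)/(0.170+0.132·0.365)] = 1.288·ln(0.2883/0.2181) = 0.3590 mol·L⁻¹.
Then C_S = (C_{R0}−C_R) − C_T = 0.5313 − 0.3590 = 0.1723 mol·L⁻¹.
S̃_{S/T} = C_S/C_T = 0.1723/0.3590 = 0.480.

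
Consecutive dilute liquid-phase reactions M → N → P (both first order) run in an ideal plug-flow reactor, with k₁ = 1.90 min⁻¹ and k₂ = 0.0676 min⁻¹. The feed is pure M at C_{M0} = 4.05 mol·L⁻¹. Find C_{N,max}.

At the optimum, C_{N,max}/C_{M0} = (k₁/k₂)^[k₂/(k₂−k₁)].
= (1.90/0.0676)^(0.0676/(0.0676−1.90)) = (28.11)^(-0.03689) = 0.8842.
C_{N,max} = 0.8842×4.05 = 3.58 mol·L⁻¹.

3.58 mol·L⁻¹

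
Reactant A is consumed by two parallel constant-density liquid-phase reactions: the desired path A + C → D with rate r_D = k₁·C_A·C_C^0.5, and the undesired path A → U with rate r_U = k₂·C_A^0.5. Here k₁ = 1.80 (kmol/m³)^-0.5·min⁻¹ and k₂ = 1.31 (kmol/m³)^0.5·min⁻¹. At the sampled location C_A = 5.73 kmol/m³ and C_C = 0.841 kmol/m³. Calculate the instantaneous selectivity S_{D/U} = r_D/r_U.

S_{D/U} = r_D/r_U = (k₁·C_A·C_C^0.5)/(k₂·C_A^0.5) = (k₁/k₂)·C_A^0.5·C_C^0.5.
= (1.80×5.730×0.8410^0.5) / (1.31×5.730^0.5) = 9.459/3.136 = 3.02.

3.02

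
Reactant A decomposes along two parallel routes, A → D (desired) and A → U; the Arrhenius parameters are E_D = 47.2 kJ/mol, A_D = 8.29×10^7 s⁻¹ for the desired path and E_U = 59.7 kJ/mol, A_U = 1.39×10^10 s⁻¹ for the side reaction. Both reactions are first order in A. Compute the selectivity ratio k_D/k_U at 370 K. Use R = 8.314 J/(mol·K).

0.347

Since both paths have the same order in A, the concentration cancels and S_{D/U} = k_D/k_U = (A_D/A_U)·exp[(E_U−E_D)/(RT)].
(E_U−E_D)/(RT) = (59.7−47.2)×10³/(8.314×370) = 12500/3076 = 4.063.
k_D/k_U = (8.29×10^7/1.39×10^10)·exp(4.063) = 0.005964 × 58.18 = 0.347.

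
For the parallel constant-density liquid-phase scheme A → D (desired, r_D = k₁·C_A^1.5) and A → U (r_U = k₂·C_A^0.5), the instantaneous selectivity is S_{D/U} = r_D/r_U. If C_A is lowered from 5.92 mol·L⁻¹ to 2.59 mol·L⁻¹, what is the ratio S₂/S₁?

S_{D/U} = (k₁/k₂)·C_A, so S₂/S₁ = (C_{A,2}/C_{A,1}).
= 2.59/5.92 = 0.438.

0.438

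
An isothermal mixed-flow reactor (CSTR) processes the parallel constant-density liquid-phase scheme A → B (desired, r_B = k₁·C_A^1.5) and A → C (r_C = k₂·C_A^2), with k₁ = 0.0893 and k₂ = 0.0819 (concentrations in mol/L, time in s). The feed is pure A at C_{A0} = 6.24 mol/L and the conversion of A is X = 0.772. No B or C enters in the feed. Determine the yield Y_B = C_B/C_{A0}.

0.369

Exit C_A = C_{A0}(1−X) = 6.24×0.228 = 1.423 mol/L.
A CSTR operates uniformly at the exit composition, giving r_B = 0.1515 and r_C = 0.1658 (each k·C_A^n at C_A = 1.423).
Fraction of consumed A going to B: r_B/(r_B+r_C) = 0.4776.
C_B = 0.4776·C_{A0}·X = 0.4776×6.24×0.772 = 2.30 mol/L; Y_B = C_B/C_{A0} = 0.369.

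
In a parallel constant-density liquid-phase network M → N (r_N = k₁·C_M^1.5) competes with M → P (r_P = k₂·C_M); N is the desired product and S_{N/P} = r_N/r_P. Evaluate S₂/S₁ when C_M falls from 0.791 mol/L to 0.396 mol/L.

0.708

S_{N/P} = (k₁/k₂)·C_M^0.5, so S₂/S₁ = (C_{M,2}/C_{M,1})^0.5.
= (0.396/0.791)^0.5 = (0.5006)^0.5 = 0.708.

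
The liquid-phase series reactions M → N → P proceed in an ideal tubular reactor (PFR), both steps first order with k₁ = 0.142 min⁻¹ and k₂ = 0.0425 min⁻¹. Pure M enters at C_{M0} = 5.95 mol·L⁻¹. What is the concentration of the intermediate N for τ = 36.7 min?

1.74 mol·L⁻¹

Solving the coupled first-order balances gives C_N(τ) = [k₁/(k₂−k₁)]·C_{M0}·(e^(−k₁τ) − e^(−k₂τ)).
e^(−k₁τ) = e^(−0.142×36.7) = e^(−5.211) = 0.005454; e^(−k₂τ) = e^(−1.560) = 0.2102.
C_N = 0.142×5.95/(0.0425−0.142) × (0.005454−0.2102) = (-8.491)×(-0.2047) = 1.738 mol·L⁻¹.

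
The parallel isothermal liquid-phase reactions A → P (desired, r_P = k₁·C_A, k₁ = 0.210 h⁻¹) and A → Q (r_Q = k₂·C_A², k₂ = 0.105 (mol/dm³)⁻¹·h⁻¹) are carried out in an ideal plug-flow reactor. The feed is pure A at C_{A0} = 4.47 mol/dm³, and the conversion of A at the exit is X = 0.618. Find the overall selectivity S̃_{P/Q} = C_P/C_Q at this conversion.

0.675

C_A = C_{A0}(1−X) = 1.708 mol/dm³.
Along a PFR/batch, dC_P/dC_A = −r_P/(r_P+r_Q) = −k₁/(k₁+k₂·C_A).
Integrating from C_{A0} to C_A: C_P = (0.210/0.105)·ln[(0.210+0.105·4.47)/(0.210+0.105·1.71)] = 2.000·ln(0.6793/0.3893) = 1.114 mol/dm³.
C_Q = (C_{A0}−C_A)−C_P = 1.649 mol/dm³; S̃_{P/Q} = 1.114/1.649 = 0.675.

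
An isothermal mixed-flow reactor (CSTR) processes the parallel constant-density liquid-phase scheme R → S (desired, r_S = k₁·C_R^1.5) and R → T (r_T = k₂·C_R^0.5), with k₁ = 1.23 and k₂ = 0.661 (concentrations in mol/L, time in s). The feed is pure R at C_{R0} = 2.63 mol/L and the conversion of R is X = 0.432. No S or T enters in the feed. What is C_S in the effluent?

Exit C_R = C_{R0}(1−X) = 2.63×0.568 = 1.494 mol/L.
A CSTR operates uniformly at the exit composition, giving r_S = 2.246 and r_T = 0.8079 (each k·C_R^n at C_R = 1.494).
Fraction of consumed R going to S: r_S/(r_S+r_T) = 0.7354.
C_S = 0.7354·C_{R0}·X = 0.7354×2.63×0.432 = 0.836 mol/L.

0.836 mol/L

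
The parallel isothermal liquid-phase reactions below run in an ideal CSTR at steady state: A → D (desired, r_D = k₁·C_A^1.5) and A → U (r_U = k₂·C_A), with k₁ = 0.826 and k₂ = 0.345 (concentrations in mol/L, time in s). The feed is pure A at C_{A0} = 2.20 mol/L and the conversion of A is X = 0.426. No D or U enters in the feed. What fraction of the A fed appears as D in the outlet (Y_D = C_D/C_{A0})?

0.311

Exit C_A = C_{A0}(1−X) = 2.20×0.574 = 1.263 mol/L.
A CSTR operates uniformly at the exit composition, giving r_D = 1.172 and r_U = 0.4357 (each k·C_A^n at C_A = 1.263).
Fraction of consumed A going to D: r_D/(r_D+r_U) = 0.7290.
C_D = 0.7290·C_{A0}·X = 0.7290×2.20×0.426 = 0.683 mol/L; Y_D = C_D/C_{A0} = 0.311.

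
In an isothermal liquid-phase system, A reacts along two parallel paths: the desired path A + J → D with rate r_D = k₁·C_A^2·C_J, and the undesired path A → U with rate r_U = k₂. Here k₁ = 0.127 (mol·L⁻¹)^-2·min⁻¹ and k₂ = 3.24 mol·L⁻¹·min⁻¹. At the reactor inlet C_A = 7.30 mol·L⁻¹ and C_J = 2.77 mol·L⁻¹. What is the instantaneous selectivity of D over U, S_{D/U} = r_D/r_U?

S_{D/U} = r_D/r_U = (k₁·C_A^2·C_J)/(k₂) = (k₁/k₂)·C_A^2·C_J.
= (0.127×7.300^2×2.770) / (3.24) = 18.75/3.240 = 5.79.
Since the desired path is higher order in A, keeping C_A high (PFR or concentrated feed) favours D.

5.79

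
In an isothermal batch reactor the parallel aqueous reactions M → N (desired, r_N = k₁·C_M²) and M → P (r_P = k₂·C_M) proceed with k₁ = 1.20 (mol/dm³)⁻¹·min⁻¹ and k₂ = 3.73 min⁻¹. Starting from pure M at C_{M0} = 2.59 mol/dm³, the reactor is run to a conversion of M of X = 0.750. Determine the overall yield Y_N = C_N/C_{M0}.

C_M = C_{M0}(1−X) = 0.6475 mol/dm³.
Along a PFR/batch, dC_P/dC_M = −r_P/(r_N+r_P) = −k₂/(k₂+k₁·C_M).
Integrating from C_{M0} to C_M: C_P = (3.73/1.20)·ln[(3.73+1.20·2.59)/(3.73+1.20·0.647)] = 3.108·ln(6.838/4.507) = 1.296 mol/dm³.
Then C_N = (C_{M0}−C_M) − C_P = 1.942 − 1.296 = 0.6467 mol/dm³.
Y_N = C_N/C_{M0} = 0.6467/2.59 = 0.250.

0.250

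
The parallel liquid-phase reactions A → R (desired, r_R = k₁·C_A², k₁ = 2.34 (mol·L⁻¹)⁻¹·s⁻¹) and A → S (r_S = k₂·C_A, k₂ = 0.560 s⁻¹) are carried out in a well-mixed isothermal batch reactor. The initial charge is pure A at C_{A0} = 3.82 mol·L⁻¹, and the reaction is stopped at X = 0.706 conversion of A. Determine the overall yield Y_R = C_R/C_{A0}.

0.638

C_A = C_{A0}(1−X) = 1.123 mol·L⁻¹.
Along a PFR/batch, dC_S/dC_A = −r_S/(r_R+r_S) = −k₂/(k₂+k₁·C_A).
Integrating from C_{A0} to C_A: C_S = (0.560/2.34)·ln[(0.560+2.34·3.82)/(0.560+2.34·1.12)] = 0.2393·ln(9.499/3.188) = 0.2613 mol·L⁻¹.
Then C_R = (C_{A0}−C_A) − C_S = 2.697 − 0.2613 = 2.436 mol·L⁻¹.
Y_R = C_R/C_{A0} = 2.436/3.82 = 0.638.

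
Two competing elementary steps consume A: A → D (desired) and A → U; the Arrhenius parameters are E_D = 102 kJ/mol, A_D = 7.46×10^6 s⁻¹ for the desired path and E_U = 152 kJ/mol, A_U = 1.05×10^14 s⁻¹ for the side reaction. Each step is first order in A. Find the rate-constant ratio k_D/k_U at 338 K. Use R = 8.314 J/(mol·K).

3.79

Since both paths have the same order in A, the concentration cancels and S_{D/U} = k_D/k_U = (A_D/A_U)·exp[(E_U−E_D)/(RT)].
(E_U−E_D)/(RT) = (152−102)×10³/(8.314×338) = 50000/2810 = 17.79.
k_D/k_U = (7.46×10^6/1.05×10^14)·exp(17.79) = 7.105×10^-8 × 5.337×10^7 = 3.79.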